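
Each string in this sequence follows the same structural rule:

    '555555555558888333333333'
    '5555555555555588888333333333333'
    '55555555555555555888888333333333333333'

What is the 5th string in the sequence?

Reading off run lengths: 5 runs 11, 14, 17; 8 runs 4, 5, 6; 3 runs 9, 12, 15 — each is linear in n, where the shown terms are n = 3, 4, 5.
For term 5, n = 7, so the run lengths are 23, 8, 21.

5555555555555555555555588888888333333333333333333333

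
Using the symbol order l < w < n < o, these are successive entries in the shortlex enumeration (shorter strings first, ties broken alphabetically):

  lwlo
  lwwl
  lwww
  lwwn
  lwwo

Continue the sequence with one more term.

lwnl

Find the rightmost character of lwwo below o, bump it to the next letter, and reset everything to its right to l.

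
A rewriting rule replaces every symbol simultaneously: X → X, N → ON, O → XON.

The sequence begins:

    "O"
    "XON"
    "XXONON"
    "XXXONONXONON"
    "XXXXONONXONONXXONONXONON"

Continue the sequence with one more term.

Rewriting the 24 symbols of XXXXONONXONONXXONONXONON one by one yields X X X X XON ON XON ON X XON ON XON ON X X XON ON XON ON X XON ON XON ON; concatenated:

XXXXXONONXONONXXONONXONONXXXONONXONONXXONONXONON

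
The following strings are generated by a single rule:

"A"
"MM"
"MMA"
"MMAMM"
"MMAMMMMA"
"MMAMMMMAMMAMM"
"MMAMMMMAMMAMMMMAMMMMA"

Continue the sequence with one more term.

MMAMMMMAMMAMMMMAMMMMAMMAMMMMAMMAMM

Each term (from the third on) is the previous term followed by the one before it: term 3 = MM·A = MMA.
So term 8 is MMAMMMMAMMAMMMMAMMMMA·MMAMMMMAMMAMM.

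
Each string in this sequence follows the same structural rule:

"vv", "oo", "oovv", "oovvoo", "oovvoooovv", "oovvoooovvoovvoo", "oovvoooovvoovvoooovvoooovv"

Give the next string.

oovvoooovvoovvoooovvoooovvoovvoooovvoovvoo

This is a Fibonacci-style word recurrence s(k) = s(k−1)·s(k−2): e.g. oo·vv = oovv.
Continuing: oovvoooovvoovvoooovvoooovv · oovvoooovvoovvoo gives term 8.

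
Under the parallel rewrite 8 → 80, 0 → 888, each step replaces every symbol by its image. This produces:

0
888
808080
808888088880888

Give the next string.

808888080808088880808080888808080

Applying the rule to each of the 15 symbols of 808888088880888 gives the pieces 80 888 80 80 80 80 888 80 80 80 80 888 80 80 80, which concatenate to the answer.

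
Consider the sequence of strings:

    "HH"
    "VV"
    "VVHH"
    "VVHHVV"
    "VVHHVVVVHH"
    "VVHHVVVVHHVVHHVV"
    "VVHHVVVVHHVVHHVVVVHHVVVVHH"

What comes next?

VVHHVVVVHHVVHHVVVVHHVVVVHHVVHHVVVVHHVVHHVV

This is a Fibonacci-style word recurrence s(k) = s(k−1)·s(k−2): e.g. VV·HH = VVHH.
So term 8 is VVHHVVVVHHVVHHVVVVHHVVVVHH·VVHHVVVVHHVVHHVV.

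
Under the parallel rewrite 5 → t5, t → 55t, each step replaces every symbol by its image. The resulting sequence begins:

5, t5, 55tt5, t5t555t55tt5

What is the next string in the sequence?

55tt555tt5t5t555tt5t555t55tt5

Expanding t5t555t55tt5: t→55t, 5→t5, t→55t, 5→t5, 5→t5, 5→t5, t→55t, 5→t5, 5→t5, t→55t, t→55t, 5→t5. Concatenated: 55t t5 55t t5 t5 t5 55t t5 t5 55t 55t t5.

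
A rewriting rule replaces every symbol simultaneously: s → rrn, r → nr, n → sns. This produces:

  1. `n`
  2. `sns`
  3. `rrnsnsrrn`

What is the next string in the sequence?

nrnrsnsrrnsnsrrnnrnrsns

Expanding rrnsnsrrn: r→nr, r→nr, n→sns, s→rrn, n→sns, s→rrn, r→nr, r→nr, n→sns. Concatenated: nr nr sns rrn sns rrn nr nr sns.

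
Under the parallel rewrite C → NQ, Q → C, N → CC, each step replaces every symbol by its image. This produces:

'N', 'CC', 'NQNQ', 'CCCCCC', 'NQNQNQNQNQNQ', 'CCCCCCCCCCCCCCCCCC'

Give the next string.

Rewriting the 18 symbols of CCCCCCCCCCCCCCCCCC one by one yields NQ NQ NQ NQ NQ NQ NQ NQ NQ NQ NQ NQ NQ NQ NQ NQ NQ NQ; concatenated:

NQNQNQNQNQNQNQNQNQNQNQNQNQNQNQNQNQNQ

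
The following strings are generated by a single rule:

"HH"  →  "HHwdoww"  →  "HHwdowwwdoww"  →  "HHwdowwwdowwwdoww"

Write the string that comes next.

The strings grow by a fixed suffix wdoww each time.
One more step from HHwdowwwdowwwdoww gives the answer.

HHwdowwwdowwwdowwwdoww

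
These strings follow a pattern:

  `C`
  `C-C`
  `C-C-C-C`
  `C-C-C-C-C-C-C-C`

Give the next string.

C-C-C-C-C-C-C-C-C-C-C-C-C-C-C-C

Each string is two copies of the previous one joined by '-'.
So the next term is two copies of C-C-C-C-C-C-C-C with '-' between the halves.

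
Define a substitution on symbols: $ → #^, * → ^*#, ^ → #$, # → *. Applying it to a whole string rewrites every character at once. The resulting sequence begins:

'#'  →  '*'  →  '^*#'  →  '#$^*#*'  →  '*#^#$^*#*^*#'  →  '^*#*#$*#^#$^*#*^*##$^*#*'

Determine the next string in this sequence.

#$^*#*^*#*#^^*#*#$*#^#$^*#*^*##$^*#**#^#$^*#*^*#

φ(^*#*#$*#^#$^*#*^*##$^*#*) expands symbol-by-symbol to #$ ^*# * ^*# * #^ ^*# * #$ * #^ #$ ^*# * ^*# #$ ^*# * * #^ #$ ^*# * ^*#; joining the 24 pieces gives the next term.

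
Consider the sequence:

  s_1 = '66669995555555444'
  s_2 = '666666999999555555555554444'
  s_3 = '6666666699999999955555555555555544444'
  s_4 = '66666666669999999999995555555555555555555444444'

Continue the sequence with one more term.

666666666666999999999999999555555555555555555555554444444

The n-th term is 2n+2 6's then 3n 9's then 4n+3 5's then n+2 4's (n = 1, 2, …).
At n = 5 the blocks have lengths 12, 15, 23, 7.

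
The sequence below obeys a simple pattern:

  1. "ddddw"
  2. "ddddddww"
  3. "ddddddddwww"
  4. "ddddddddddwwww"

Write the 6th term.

ddddddddddddddwwwwww

Each string has the form d^{2n} w^{n-1}, where the shown terms are n = 2, 3, 4, 5.
Setting n = 7 gives 14, 6 characters in each block.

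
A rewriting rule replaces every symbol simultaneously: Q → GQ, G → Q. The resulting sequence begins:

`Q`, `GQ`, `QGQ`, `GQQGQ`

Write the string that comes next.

QGQGQQGQ

Apply φ to GQQGQ symbol by symbol: G→Q, Q→GQ, Q→GQ, G→Q, Q→GQ; joined: Q GQ GQ Q GQ.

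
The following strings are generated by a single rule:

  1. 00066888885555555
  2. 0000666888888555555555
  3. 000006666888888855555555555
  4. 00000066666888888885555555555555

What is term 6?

Reading off run lengths: 0 runs 3, 4, 5, 6; 6 runs 2, 3, 4, 5; 8 runs 5, 6, 7, 8; 5 runs 7, 9, 11, 13 — each is linear in n, where the shown terms are n = 3, 4, 5, 6.
Setting n = 8 gives 8, 7, 10, 17 characters in each block.

000000006666666888888888855555555555555555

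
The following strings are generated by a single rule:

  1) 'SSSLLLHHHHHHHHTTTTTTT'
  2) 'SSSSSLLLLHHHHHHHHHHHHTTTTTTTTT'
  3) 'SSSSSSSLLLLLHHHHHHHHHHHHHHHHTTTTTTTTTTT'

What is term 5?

SSSSSSSSSSSLLLLLLLHHHHHHHHHHHHHHHHHHHHHHHHTTTTTTTTTTTTTTT

The n-th term is 2n-1 S's then n+1 L's then 4n H's then 2n+3 T's, where the shown terms are n = 2, 3, 4.
At n = 6 the blocks have lengths 11, 7, 24, 15.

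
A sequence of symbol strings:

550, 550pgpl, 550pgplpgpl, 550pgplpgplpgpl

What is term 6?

550pgplpgplpgplpgplpgpl

The strings grow by a fixed suffix pgpl each time.
From 550pgplpgplpgpl, 2 further steps: 550pgplpgplpgpl → 550pgplpgplpgplpgpl → (answer).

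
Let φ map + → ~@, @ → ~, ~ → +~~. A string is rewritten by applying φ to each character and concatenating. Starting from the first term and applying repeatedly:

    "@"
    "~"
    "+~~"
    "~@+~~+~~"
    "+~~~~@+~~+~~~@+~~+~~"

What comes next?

Rewriting the 20 symbols of +~~~~@+~~+~~~@+~~+~~ one by one yields ~@ +~~ +~~ +~~ +~~ ~ ~@ +~~ +~~ ~@ +~~ +~~ +~~ ~ ~@ +~~ +~~ ~@ +~~ +~~; concatenated:

~@+~~+~~+~~+~~~~@+~~+~~~@+~~+~~+~~~~@+~~+~~~@+~~+~~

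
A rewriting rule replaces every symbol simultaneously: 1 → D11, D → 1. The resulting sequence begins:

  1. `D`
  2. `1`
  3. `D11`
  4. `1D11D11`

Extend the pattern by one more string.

D111D11D111D11D11

Rewriting each symbol of 1D11D11: 1→D11, D→1, 1→D11, 1→D11, D→1, 1→D11, 1→D11, which concatenates to D11 1 D11 D11 1 D11 D11.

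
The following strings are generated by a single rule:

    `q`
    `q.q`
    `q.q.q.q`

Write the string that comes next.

q.q.q.q.q.q.q.q

s(k+1) = s(k)·.·s(k) — each term doubles the last with '.' between the halves.
One more doubling of q.q.q.q gives the answer.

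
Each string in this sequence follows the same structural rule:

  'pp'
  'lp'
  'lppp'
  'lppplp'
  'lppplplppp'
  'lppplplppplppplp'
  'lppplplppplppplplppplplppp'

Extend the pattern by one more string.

lppplplppplppplplppplplppplppplplppplppplp

This is a Fibonacci-style word recurrence s(k) = s(k−1)·s(k−2): e.g. lp·pp = lppp.
The next term joins lppplplppplppplplppplplppp and lppplplppplppplp.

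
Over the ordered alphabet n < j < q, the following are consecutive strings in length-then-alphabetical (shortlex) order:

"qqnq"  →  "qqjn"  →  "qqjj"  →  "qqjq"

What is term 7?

qqqq

Stepping forward 3 times from qqjq: qqjq → qqqn → qqqj, then the target.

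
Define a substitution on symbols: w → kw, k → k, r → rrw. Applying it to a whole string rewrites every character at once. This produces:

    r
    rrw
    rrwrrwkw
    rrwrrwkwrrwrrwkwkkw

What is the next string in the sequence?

φ(rrwrrwkwrrwrrwkwkkw) expands symbol-by-symbol to rrw rrw kw rrw rrw kw k kw rrw rrw kw rrw rrw kw k kw k k kw; joining the 19 pieces gives the next term.

rrwrrwkwrrwrrwkwkkwrrwrrwkwrrwrrwkwkkwkkkw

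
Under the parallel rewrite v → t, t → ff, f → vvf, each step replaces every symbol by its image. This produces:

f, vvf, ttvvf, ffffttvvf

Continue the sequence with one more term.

vvfvvfvvfvvfffffttvvf

Apply φ to ffffttvvf symbol by symbol: f→vvf, f→vvf, f→vvf, f→vvf, t→ff, t→ff, v→t, v→t, f→vvf; joined: vvf vvf vvf vvf ff ff t t vvf.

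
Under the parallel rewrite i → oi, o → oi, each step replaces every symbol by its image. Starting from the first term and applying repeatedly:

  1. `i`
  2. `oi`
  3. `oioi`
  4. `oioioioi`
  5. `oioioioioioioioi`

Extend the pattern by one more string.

oioioioioioioioioioioioioioioioi

Replace each of the 16 characters of oioioioioioioioi in place — oi oi oi oi oi oi oi oi oi oi oi oi oi oi oi oi — and concatenate.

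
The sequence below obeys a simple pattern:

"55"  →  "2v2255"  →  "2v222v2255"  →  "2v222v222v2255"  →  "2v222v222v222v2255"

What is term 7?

2v222v222v222v222v222v2255

Every step adds 2v22 at the front: s(k+1) = 2v22·s(k).
From 2v222v222v222v2255, 2 further steps: 2v222v222v222v2255 → 2v222v222v222v222v2255 → (answer).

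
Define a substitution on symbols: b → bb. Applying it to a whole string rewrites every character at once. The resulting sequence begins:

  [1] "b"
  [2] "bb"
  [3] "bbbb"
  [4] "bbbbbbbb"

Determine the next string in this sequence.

Apply φ to bbbbbbbb symbol by symbol: b→bb, b→bb, b→bb, b→bb, b→bb, b→bb, b→bb, b→bb; joined: bb bb bb bb bb bb bb bb.

bbbbbbbbbbbbbbbb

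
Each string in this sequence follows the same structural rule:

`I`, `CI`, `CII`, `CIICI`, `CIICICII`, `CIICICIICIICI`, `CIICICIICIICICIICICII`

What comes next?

This is a Fibonacci-style word recurrence s(k) = s(k−1)·s(k−2): e.g. CI·I = CII.
Continuing: CIICICIICIICICIICICII · CIICICIICIICI gives term 8.

CIICICIICIICICIICICIICIICICIICIICI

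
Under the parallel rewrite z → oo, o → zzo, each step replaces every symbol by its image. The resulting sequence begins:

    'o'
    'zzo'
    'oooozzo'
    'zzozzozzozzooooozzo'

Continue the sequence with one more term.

Replace each of the 19 characters of zzozzozzozzooooozzo in place — oo oo zzo oo oo zzo oo oo zzo oo oo zzo zzo zzo zzo zzo oo oo zzo — and concatenate.

oooozzooooozzooooozzooooozzozzozzozzozzooooozzo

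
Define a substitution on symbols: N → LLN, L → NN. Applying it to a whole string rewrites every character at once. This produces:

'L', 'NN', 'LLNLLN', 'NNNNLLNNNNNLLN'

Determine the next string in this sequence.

φ(NNNNLLNNNNNLLN) expands symbol-by-symbol to LLN LLN LLN LLN NN NN LLN LLN LLN LLN LLN NN NN LLN; joining the 14 pieces gives the next term.

LLNLLNLLNLLNNNNNLLNLLNLLNLLNLLNNNNNLLN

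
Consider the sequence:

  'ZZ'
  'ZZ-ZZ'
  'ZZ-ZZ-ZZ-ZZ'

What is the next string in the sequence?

ZZ-ZZ-ZZ-ZZ-ZZ-ZZ-ZZ-ZZ

Each string is two copies of the previous one joined by '-'.
One more doubling of ZZ-ZZ-ZZ-ZZ gives the answer.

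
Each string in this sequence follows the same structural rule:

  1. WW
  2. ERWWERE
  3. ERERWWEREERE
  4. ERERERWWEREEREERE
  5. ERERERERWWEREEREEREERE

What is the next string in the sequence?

ERERERERERWWEREEREEREEREERE

Every step adds ER to the front and ERE to the end of the previous string.
So the next term is ER·ERERERERWWEREEREEREERE·ERE.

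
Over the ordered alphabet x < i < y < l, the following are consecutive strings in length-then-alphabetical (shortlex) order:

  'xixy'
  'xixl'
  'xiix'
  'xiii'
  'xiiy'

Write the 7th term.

xiyx

Advancing 2 positions from xiiy through xiiy → xiil reaches term 7.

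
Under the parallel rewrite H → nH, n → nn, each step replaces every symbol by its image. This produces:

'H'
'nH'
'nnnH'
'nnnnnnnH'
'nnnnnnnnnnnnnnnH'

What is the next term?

Rewriting the 16 symbols of nnnnnnnnnnnnnnnH one by one yields nn nn nn nn nn nn nn nn nn nn nn nn nn nn nn nH; concatenated:

nnnnnnnnnnnnnnnnnnnnnnnnnnnnnnnH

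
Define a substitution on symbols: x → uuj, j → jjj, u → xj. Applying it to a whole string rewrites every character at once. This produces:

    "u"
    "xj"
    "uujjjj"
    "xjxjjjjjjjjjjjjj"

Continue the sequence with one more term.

Rewriting the 16 symbols of xjxjjjjjjjjjjjjj one by one yields uuj jjj uuj jjj jjj jjj jjj jjj jjj jjj jjj jjj jjj jjj jjj jjj; concatenated:

uujjjjuujjjjjjjjjjjjjjjjjjjjjjjjjjjjjjjjjjjjjjjj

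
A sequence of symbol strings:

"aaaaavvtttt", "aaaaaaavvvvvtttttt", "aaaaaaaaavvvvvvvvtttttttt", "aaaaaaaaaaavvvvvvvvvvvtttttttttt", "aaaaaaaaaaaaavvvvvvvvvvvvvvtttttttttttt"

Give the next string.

aaaaaaaaaaaaaaavvvvvvvvvvvvvvvvvtttttttttttttt

Each string has the form a^{2n+3} v^{3n-1} t^{2n+2} (n = 1, 2, …).
Setting n = 6 gives 15, 17, 14 characters in each block.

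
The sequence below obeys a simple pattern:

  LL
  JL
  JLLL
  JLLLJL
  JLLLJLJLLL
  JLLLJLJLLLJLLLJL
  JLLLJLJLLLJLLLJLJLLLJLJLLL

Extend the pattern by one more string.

JLLLJLJLLLJLLLJLJLLLJLJLLLJLLLJLJLLLJLLLJL

Each term (from the third on) is the previous term followed by the one before it: term 3 = JL·LL = JLLL.
Continuing: JLLLJLJLLLJLLLJLJLLLJLJLLL · JLLLJLJLLLJLLLJL gives term 8.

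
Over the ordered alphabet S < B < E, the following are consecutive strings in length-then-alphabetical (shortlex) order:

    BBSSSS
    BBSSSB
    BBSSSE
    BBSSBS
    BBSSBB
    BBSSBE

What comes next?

BBSSES

Treat BBSSBE as a base-3 numeral over the given alphabet and add one, carrying through any trailing E's.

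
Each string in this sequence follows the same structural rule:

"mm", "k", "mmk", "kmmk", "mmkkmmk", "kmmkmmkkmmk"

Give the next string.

Each term (from the third on) is the two preceding terms concatenated in order: term 3 = mm·k = mmk.
The next term joins mmkkmmk and kmmkmmkkmmk.

mmkkmmkkmmkmmkkmmk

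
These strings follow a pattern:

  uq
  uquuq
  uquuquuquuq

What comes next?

Every step duplicates the string with 'u' between the halves.
Doubling uquuquuquuq with 'u' between the halves:

uquuquuquuquuquuquuquuq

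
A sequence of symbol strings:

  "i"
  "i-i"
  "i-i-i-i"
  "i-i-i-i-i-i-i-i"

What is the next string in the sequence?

i-i-i-i-i-i-i-i-i-i-i-i-i-i-i-i

Every step duplicates the string with '-' between the halves.
So the next term is two copies of i-i-i-i-i-i-i-i with '-' between the halves.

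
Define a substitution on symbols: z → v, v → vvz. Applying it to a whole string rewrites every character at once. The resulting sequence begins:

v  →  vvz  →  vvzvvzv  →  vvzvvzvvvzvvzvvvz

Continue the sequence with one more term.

vvzvvzvvvzvvzvvvzvvzvvzvvvzvvzvvvzvvzvvzv

Replace each of the 17 characters of vvzvvzvvvzvvzvvvz in place — vvz vvz v vvz vvz v vvz vvz vvz v vvz vvz v vvz vvz vvz v — and concatenate.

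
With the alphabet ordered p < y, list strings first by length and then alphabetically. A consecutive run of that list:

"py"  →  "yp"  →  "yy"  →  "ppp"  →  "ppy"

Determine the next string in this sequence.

pyp

Treat ppy as a base-2 numeral over the given alphabet and add one, carrying through any trailing y's.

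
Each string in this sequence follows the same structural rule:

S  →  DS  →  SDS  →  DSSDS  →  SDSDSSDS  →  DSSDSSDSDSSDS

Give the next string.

Each term (from the third on) is the two preceding terms concatenated in order: term 3 = S·DS = SDS.
The next term joins SDSDSSDS and DSSDSSDSDSSDS.

SDSDSSDSDSSDSSDSDSSDS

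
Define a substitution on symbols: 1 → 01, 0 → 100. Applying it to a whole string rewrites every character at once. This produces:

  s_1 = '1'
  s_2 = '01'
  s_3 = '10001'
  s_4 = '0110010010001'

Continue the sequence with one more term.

Applying the rule to each of the 13 symbols of 0110010010001 gives the pieces 100 01 01 100 100 01 100 100 01 100 100 100 01, which concatenate to the answer.

1000101100100011001000110010010001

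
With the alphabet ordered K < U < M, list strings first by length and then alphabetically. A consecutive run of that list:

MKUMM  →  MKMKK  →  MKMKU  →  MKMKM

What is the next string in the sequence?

MKMUK

Treat MKMKM as a base-3 numeral over the given alphabet and add one, carrying through any trailing M's.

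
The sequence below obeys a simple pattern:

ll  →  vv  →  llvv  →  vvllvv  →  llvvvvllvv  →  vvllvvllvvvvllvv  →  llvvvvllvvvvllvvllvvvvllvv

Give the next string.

vvllvvllvvvvllvvllvvvvllvvvvllvvllvvvvllvv

Each term (from the third on) is the two preceding terms concatenated in order: term 3 = ll·vv = llvv.
Continuing: vvllvvllvvvvllvv · llvvvvllvvvvllvvllvvvvllvv gives term 8.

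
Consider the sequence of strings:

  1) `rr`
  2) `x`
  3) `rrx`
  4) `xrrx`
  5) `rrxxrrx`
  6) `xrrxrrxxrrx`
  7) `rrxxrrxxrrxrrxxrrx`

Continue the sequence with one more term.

xrrxrrxxrrxrrxxrrxxrrxrrxxrrx

Each term (from the third on) is the two preceding terms concatenated in order: term 3 = rr·x = rrx.
The next term joins xrrxrrxxrrx and rrxxrrxxrrxrrxxrrx.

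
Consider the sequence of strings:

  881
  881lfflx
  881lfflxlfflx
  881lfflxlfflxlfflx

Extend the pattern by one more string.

881lfflxlfflxlfflxlfflx

The strings grow by a fixed suffix lfflx each time.
One more step from 881lfflxlfflxlfflx gives the answer.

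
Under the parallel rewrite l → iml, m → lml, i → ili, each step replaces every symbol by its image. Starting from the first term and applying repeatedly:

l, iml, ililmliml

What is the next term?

Apply φ to ililmliml symbol by symbol: i→ili, l→iml, i→ili, l→iml, m→lml, l→iml, i→ili, m→lml, l→iml; joined: ili iml ili iml lml iml ili lml iml.

iliimliliimllmlimlililmliml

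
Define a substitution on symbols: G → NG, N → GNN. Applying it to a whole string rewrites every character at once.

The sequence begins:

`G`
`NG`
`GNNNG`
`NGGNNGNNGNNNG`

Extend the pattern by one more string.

GNNNGNGGNNGNNNGGNNGNNNGGNNGNNGNNNG

Applying the rule to each of the 13 symbols of NGGNNGNNGNNNG gives the pieces GNN NG NG GNN GNN NG GNN GNN NG GNN GNN GNN NG, which concatenate to the answer.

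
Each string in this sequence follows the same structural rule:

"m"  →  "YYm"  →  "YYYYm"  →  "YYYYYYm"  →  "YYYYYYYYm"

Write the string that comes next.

YYYYYYYYYYm

Each term is the previous one with YY prepended.
So the next term is YY·YYYYYYYYm.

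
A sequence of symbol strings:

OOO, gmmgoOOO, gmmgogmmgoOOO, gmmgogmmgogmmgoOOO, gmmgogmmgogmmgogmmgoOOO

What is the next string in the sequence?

gmmgogmmgogmmgogmmgogmmgoOOO

The strings grow by a fixed prefix gmmgo each time.
One more step from gmmgogmmgogmmgogmmgoOOO gives the answer.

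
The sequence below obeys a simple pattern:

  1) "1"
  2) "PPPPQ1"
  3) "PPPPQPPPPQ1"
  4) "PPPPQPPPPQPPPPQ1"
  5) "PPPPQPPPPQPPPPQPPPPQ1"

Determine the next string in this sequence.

Each term is the previous one with PPPPQ prepended.
So the next term is PPPPQ·PPPPQPPPPQPPPPQPPPPQ1.

PPPPQPPPPQPPPPQPPPPQPPPPQ1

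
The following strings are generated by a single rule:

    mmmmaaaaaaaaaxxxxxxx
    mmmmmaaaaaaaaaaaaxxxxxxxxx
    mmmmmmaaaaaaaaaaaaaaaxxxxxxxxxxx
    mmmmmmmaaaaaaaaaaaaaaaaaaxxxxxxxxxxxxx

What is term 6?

Term n consists of n+1 m's, followed by 3n a's, followed by 2n+1 x's, where the shown terms are n = 3, 4, 5, 6.
Setting n = 8 gives 9, 24, 17 characters in each block.

mmmmmmmmmaaaaaaaaaaaaaaaaaaaaaaaaxxxxxxxxxxxxxxxxx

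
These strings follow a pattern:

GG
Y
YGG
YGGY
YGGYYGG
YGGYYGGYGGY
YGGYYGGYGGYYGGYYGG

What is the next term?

From term 3 onward, concatenate the last term with the second-to-last: Y·GG = YGG, YGG·Y = YGGY, …
So term 8 is YGGYYGGYGGYYGGYYGG·YGGYYGGYGGY.

YGGYYGGYGGYYGGYYGGYGGYYGGYGGY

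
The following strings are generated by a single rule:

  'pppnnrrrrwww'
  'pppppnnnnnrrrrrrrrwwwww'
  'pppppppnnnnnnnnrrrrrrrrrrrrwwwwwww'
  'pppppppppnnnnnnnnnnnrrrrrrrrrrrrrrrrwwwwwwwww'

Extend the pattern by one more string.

pppppppppppnnnnnnnnnnnnnnrrrrrrrrrrrrrrrrrrrrwwwwwwwwwww

Term n consists of 2n+1 p's, followed by 3n-1 n's, followed by 4n r's, followed by 2n+1 w's (n = 1, 2, …).
Setting n = 5 gives 11, 14, 20, 11 characters in each block.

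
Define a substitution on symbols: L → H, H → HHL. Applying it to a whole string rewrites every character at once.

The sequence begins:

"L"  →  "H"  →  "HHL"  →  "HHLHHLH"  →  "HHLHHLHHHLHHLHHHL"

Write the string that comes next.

HHLHHLHHHLHHLHHHLHHLHHLHHHLHHLHHHLHHLHHLH

Applying the rule to each of the 17 symbols of HHLHHLHHHLHHLHHHL gives the pieces HHL HHL H HHL HHL H HHL HHL HHL H HHL HHL H HHL HHL HHL H, which concatenate to the answer.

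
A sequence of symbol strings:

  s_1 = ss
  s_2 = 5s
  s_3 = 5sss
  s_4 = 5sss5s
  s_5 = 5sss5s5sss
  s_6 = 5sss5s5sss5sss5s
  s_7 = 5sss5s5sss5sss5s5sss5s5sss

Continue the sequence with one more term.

Each term (from the third on) is the previous term followed by the one before it: term 3 = 5s·ss = 5sss.
Continuing: 5sss5s5sss5sss5s5sss5s5sss · 5sss5s5sss5sss5s gives term 8.

5sss5s5sss5sss5s5sss5s5sss5sss5s5sss5sss5s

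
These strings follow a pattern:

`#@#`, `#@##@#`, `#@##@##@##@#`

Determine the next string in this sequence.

Each string is two copies of the previous one concatenated.
So the next term is two copies of #@##@##@##@#.

#@##@##@##@##@##@##@##@#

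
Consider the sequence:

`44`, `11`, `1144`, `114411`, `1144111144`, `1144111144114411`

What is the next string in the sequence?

Each term (from the third on) is the previous term followed by the one before it: term 3 = 11·44 = 1144.
The next term joins 1144111144114411 and 1144111144.

11441111441144111144111144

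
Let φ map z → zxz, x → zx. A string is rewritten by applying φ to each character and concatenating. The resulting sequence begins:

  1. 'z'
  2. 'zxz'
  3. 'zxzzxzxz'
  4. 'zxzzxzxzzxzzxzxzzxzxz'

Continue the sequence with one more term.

Replace each of the 21 characters of zxzzxzxzzxzzxzxzzxzxz in place — zxz zx zxz zxz zx zxz zx zxz zxz zx zxz zxz zx zxz zx zxz zxz zx zxz zx zxz — and concatenate.

zxzzxzxzzxzzxzxzzxzxzzxzzxzxzzxzzxzxzzxzxzzxzzxzxzzxzxz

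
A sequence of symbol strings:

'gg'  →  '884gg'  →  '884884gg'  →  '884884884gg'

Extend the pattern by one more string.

Every step adds 884 at the front: s(k+1) = 884·s(k).
One more step from 884884884gg gives the answer.

884884884884gg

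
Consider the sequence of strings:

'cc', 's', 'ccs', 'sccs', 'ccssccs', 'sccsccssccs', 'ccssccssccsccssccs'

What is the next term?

Each term (from the third on) is the two preceding terms concatenated in order: term 3 = cc·s = ccs.
Continuing: sccsccssccs · ccssccssccsccssccs gives term 8.

sccsccssccsccssccssccsccssccs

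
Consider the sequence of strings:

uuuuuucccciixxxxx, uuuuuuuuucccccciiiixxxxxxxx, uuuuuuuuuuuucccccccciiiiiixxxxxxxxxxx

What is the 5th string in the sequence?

The n-th term is 3n u's then 2n c's then 2n-2 i's then 3n-1 x's, where the shown terms are n = 2, 3, 4.
Setting n = 6 gives 18, 12, 10, 17 characters in each block.

uuuuuuuuuuuuuuuuuucccccccccccciiiiiiiiiixxxxxxxxxxxxxxxxx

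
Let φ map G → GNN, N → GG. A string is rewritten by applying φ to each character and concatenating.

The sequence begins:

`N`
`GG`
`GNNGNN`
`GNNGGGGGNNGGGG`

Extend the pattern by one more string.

φ(GNNGGGGGNNGGGG) expands symbol-by-symbol to GNN GG GG GNN GNN GNN GNN GNN GG GG GNN GNN GNN GNN; joining the 14 pieces gives the next term.

GNNGGGGGNNGNNGNNGNNGNNGGGGGNNGNNGNNGNN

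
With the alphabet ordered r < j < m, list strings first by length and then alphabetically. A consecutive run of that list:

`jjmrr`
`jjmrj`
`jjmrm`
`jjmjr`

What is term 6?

jjmjm

Stepping forward 2 times from jjmjr: jjmjr → jjmjj, then the target.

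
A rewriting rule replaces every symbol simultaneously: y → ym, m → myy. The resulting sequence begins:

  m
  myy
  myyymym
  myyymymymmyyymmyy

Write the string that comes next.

Replace each of the 17 characters of myyymymymmyyymmyy in place — myy ym ym ym myy ym myy ym myy myy ym ym ym myy myy ym ym — and concatenate.

myyymymymmyyymmyyymmyymyyymymymmyymyyymym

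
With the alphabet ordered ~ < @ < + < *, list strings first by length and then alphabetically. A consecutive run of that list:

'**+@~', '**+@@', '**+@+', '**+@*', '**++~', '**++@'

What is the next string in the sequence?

**+++

The successor of **++@ increments the rightmost position that isn't already * and resets every position after it to ~.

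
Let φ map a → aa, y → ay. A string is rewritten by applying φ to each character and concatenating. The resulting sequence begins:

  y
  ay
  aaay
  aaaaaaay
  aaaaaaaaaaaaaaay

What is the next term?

Rewriting the 16 symbols of aaaaaaaaaaaaaaay one by one yields aa aa aa aa aa aa aa aa aa aa aa aa aa aa aa ay; concatenated:

aaaaaaaaaaaaaaaaaaaaaaaaaaaaaaay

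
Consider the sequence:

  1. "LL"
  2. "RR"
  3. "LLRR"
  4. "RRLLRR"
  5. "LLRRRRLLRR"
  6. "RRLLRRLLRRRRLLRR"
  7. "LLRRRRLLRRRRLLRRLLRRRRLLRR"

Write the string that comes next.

RRLLRRLLRRRRLLRRLLRRRRLLRRRRLLRRLLRRRRLLRR

This is a Fibonacci-style word recurrence s(k) = s(k−2)·s(k−1): e.g. LL·RR = LLRR.
Continuing: RRLLRRLLRRRRLLRR · LLRRRRLLRRRRLLRRLLRRRRLLRR gives term 8.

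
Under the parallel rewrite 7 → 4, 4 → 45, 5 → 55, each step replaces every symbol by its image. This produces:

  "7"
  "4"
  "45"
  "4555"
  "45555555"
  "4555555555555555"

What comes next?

φ(4555555555555555) expands symbol-by-symbol to 45 55 55 55 55 55 55 55 55 55 55 55 55 55 55 55; joining the 16 pieces gives the next term.

45555555555555555555555555555555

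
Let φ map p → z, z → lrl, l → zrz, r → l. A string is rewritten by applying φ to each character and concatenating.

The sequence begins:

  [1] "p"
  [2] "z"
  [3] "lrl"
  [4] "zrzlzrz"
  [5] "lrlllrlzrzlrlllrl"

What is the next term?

Rewriting the 17 symbols of lrlllrlzrzlrlllrl one by one yields zrz l zrz zrz zrz l zrz lrl l lrl zrz l zrz zrz zrz l zrz; concatenated:

zrzlzrzzrzzrzlzrzlrlllrlzrzlzrzzrzzrzlzrz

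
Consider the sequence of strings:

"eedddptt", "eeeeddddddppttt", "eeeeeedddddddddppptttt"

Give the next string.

Reading off run lengths: e runs 2, 4, 6; d runs 3, 6, 9; p runs 1, 2, 3; t runs 2, 3, 4 — each is linear in n (n = 1, 2, …).
At n = 4 the blocks have lengths 8, 12, 4, 5.

eeeeeeeeddddddddddddppppttttt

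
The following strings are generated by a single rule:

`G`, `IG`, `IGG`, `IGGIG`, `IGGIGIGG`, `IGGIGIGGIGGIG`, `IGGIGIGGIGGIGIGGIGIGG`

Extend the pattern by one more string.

From term 3 onward, concatenate the last term with the second-to-last: IG·G = IGG, IGG·IG = IGGIG, …
Continuing: IGGIGIGGIGGIGIGGIGIGG · IGGIGIGGIGGIG gives term 8.

IGGIGIGGIGGIGIGGIGIGGIGGIGIGGIGGIG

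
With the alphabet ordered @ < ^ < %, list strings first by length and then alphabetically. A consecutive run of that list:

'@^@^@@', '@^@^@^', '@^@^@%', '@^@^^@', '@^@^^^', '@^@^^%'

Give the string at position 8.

Advancing 2 positions from @^@^^% through @^@^^% → @^@^%@ reaches term 8.

@^@^%^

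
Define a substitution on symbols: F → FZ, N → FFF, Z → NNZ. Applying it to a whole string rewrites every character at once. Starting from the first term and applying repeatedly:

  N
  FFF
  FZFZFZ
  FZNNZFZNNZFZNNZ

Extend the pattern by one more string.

φ(FZNNZFZNNZFZNNZ) expands symbol-by-symbol to FZ NNZ FFF FFF NNZ FZ NNZ FFF FFF NNZ FZ NNZ FFF FFF NNZ; joining the 15 pieces gives the next term.

FZNNZFFFFFFNNZFZNNZFFFFFFNNZFZNNZFFFFFFNNZ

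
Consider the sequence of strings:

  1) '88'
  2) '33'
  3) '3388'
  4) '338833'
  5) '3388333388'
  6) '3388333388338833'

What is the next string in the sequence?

33883333883388333388333388

Each term (from the third on) is the previous term followed by the one before it: term 3 = 33·88 = 3388.
So term 7 is 3388333388338833·3388333388.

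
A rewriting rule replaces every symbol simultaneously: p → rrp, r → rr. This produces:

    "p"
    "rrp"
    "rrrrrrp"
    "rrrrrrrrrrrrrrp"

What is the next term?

Replace each of the 15 characters of rrrrrrrrrrrrrrp in place — rr rr rr rr rr rr rr rr rr rr rr rr rr rr rrp — and concatenate.

rrrrrrrrrrrrrrrrrrrrrrrrrrrrrrp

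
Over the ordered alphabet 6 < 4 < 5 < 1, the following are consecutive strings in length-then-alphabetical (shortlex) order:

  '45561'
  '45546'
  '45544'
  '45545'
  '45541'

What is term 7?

Continuing the enumeration 2 steps past 45541: 45541 → 45556 → (answer).

45554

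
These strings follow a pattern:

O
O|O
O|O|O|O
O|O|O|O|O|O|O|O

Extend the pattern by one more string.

Each string is two copies of the previous one joined by '|'.
So the next term is two copies of O|O|O|O|O|O|O|O with '|' between the halves.

O|O|O|O|O|O|O|O|O|O|O|O|O|O|O|O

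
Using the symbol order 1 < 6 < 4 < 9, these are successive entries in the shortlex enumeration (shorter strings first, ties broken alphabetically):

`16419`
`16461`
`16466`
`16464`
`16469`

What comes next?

16441

Treat 16469 as a base-4 numeral over the given alphabet and add one, carrying through any trailing 9's.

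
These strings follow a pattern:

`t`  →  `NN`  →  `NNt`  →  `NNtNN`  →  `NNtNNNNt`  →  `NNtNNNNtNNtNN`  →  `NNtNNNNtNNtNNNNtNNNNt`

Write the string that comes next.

NNtNNNNtNNtNNNNtNNNNtNNtNNNNtNNtNN

From term 3 onward, concatenate the last term with the second-to-last: NN·t = NNt, NNt·NN = NNtNN, …
Continuing: NNtNNNNtNNtNNNNtNNNNt · NNtNNNNtNNtNN gives term 8.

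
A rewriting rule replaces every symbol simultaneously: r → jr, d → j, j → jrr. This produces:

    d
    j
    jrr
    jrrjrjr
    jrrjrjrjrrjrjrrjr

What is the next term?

Applying the rule to each of the 17 symbols of jrrjrjrjrrjrjrrjr gives the pieces jrr jr jr jrr jr jrr jr jrr jr jr jrr jr jrr jr jr jrr jr, which concatenate to the answer.

jrrjrjrjrrjrjrrjrjrrjrjrjrrjrjrrjrjrjrrjr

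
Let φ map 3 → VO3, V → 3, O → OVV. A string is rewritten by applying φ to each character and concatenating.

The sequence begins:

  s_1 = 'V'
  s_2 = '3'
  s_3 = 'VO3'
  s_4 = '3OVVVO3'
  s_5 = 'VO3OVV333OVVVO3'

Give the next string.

3OVVVO3OVV33VO3VO3VO3OVV333OVVVO3

Replace each of the 15 characters of VO3OVV333OVVVO3 in place — 3 OVV VO3 OVV 3 3 VO3 VO3 VO3 OVV 3 3 3 OVV VO3 — and concatenate.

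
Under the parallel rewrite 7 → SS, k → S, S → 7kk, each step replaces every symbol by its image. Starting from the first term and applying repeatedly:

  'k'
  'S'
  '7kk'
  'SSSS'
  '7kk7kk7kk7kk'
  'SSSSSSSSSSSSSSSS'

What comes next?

Applying the rule to each of the 16 symbols of SSSSSSSSSSSSSSSS gives the pieces 7kk 7kk 7kk 7kk 7kk 7kk 7kk 7kk 7kk 7kk 7kk 7kk 7kk 7kk 7kk 7kk, which concatenate to the answer.

7kk7kk7kk7kk7kk7kk7kk7kk7kk7kk7kk7kk7kk7kk7kk7kk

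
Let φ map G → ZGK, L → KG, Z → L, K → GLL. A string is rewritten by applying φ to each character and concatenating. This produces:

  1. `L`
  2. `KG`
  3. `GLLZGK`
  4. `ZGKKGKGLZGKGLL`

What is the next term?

Rewriting the 14 symbols of ZGKKGKGLZGKGLL one by one yields L ZGK GLL GLL ZGK GLL ZGK KG L ZGK GLL ZGK KG KG; concatenated:

LZGKGLLGLLZGKGLLZGKKGLZGKGLLZGKKGKG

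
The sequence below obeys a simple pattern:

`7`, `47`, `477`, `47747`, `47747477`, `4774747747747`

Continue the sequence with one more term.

477474774774747747477

Each term (from the third on) is the previous term followed by the one before it: term 3 = 47·7 = 477.
The next term joins 4774747747747 and 47747477.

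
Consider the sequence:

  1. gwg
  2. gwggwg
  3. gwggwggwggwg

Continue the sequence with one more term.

Each string is two copies of the previous one concatenated.
Doubling gwggwggwggwg:

gwggwggwggwggwggwggwggwg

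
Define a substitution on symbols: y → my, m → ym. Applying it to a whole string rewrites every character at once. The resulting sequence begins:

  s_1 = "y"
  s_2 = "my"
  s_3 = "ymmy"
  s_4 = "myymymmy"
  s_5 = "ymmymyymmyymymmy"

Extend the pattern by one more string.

Applying the rule to each of the 16 symbols of ymmymyymmyymymmy gives the pieces my ym ym my ym my my ym ym my my ym my ym ym my, which concatenate to the answer.

myymymmyymmymyymymmymyymmyymymmy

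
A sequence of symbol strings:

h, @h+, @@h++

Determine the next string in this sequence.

s(k+1) = @·s(k)·+, so each term gains @ as a prefix and + as a suffix.
Applying this once more to @@h++:

@@@h+++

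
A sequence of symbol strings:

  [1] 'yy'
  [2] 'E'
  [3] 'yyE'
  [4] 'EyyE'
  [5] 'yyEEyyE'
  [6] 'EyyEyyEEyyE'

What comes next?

This is a Fibonacci-style word recurrence s(k) = s(k−2)·s(k−1): e.g. yy·E = yyE.
The next term joins yyEEyyE and EyyEyyEEyyE.

yyEEyyEEyyEyyEEyyE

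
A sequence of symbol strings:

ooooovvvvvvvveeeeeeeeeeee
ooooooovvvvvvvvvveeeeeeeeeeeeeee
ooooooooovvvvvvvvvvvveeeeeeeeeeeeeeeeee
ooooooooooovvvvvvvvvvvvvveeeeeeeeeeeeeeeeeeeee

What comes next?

Each string has the form o^{2n-1} v^{2n+2} e^{3n+3}, where the shown terms are n = 3, 4, 5, 6.
At n = 7 the blocks have lengths 13, 16, 24.

ooooooooooooovvvvvvvvvvvvvvvveeeeeeeeeeeeeeeeeeeeeeee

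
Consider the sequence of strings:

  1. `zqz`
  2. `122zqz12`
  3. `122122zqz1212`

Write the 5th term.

122122122122zqz12121212

s(k+1) = 122·s(k)·12, so each term gains 122 as a prefix and 12 as a suffix.
From 122122zqz1212, 2 further steps: 122122zqz1212 → 122122122zqz121212 → (answer).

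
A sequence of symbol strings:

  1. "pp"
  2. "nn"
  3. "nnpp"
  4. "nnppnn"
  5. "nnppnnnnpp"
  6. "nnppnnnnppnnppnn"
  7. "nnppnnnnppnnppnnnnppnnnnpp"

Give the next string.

nnppnnnnppnnppnnnnppnnnnppnnppnnnnppnnppnn

From term 3 onward, concatenate the last term with the second-to-last: nn·pp = nnpp, nnpp·nn = nnppnn, …
Continuing: nnppnnnnppnnppnnnnppnnnnpp · nnppnnnnppnnppnn gives term 8.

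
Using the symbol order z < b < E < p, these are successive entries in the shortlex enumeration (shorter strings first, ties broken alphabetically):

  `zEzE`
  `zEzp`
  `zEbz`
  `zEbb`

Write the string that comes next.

zEbE

The successor of zEbb increments the rightmost position that isn't already p and resets every position after it to z.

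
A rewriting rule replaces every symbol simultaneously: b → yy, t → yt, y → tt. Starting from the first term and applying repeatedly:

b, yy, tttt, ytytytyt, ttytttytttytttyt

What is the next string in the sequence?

ytytttytytytttytytytttytytytttyt

Applying the rule to each of the 16 symbols of ttytttytttytttyt gives the pieces yt yt tt yt yt yt tt yt yt yt tt yt yt yt tt yt, which concatenate to the answer.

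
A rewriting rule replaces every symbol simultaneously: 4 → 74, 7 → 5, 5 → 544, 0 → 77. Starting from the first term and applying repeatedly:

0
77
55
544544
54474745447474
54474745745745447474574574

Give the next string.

54474745745745445745445745447474574574544574544574

Replace each of the 26 characters of 54474745745745447474574574 in place — 544 74 74 5 74 5 74 544 5 74 544 5 74 544 74 74 5 74 5 74 544 5 74 544 5 74 — and concatenate.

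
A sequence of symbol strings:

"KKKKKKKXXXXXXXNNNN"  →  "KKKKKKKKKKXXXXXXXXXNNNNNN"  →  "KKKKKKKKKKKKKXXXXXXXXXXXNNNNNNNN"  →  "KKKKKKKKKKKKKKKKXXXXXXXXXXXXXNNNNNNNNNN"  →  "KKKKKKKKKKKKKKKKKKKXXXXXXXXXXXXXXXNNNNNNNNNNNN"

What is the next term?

Each string has the form K^{3n-2} X^{2n+1} N^{2n-2}, where the shown terms are n = 3, 4, 5, 6, 7.
At n = 8 the blocks have lengths 22, 17, 14.

KKKKKKKKKKKKKKKKKKKKKKXXXXXXXXXXXXXXXXXNNNNNNNNNNNNNN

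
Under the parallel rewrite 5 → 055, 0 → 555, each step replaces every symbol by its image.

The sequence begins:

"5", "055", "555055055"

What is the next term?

055055055555055055555055055

Expanding 555055055: 5→055, 5→055, 5→055, 0→555, 5→055, 5→055, 0→555, 5→055, 5→055. Concatenated: 055 055 055 555 055 055 555 055 055.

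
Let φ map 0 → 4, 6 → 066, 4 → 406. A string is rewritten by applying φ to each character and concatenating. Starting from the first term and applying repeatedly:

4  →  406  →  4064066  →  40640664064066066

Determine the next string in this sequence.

40640664064066066406406640640660664066066

Applying the rule to each of the 17 symbols of 40640664064066066 gives the pieces 406 4 066 406 4 066 066 406 4 066 406 4 066 066 4 066 066, which concatenate to the answer.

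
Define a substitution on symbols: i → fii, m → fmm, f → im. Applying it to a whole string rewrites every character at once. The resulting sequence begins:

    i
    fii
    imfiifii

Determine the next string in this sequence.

fiifmmimfiifiiimfiifii

Expanding imfiifii: i→fii, m→fmm, f→im, i→fii, i→fii, f→im, i→fii, i→fii. Concatenated: fii fmm im fii fii im fii fii.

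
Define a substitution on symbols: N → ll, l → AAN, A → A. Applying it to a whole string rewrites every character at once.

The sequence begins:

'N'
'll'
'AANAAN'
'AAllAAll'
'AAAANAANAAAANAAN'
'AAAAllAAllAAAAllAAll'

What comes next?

AAAAAANAANAAAANAANAAAAAANAANAAAANAAN

φ(AAAAllAAllAAAAllAAll) expands symbol-by-symbol to A A A A AAN AAN A A AAN AAN A A A A AAN AAN A A AAN AAN; joining the 20 pieces gives the next term.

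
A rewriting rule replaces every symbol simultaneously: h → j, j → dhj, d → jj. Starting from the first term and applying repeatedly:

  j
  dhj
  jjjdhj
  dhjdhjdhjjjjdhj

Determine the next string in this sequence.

jjjdhjjjjdhjjjjdhjdhjdhjdhjjjjdhj

Applying the rule to each of the 15 symbols of dhjdhjdhjjjjdhj gives the pieces jj j dhj jj j dhj jj j dhj dhj dhj dhj jj j dhj, which concatenate to the answer.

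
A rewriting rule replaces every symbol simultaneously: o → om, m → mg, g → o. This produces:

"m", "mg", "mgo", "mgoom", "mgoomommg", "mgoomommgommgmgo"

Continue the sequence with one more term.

mgoomommgommgmgoommgmgomgoom

Replace each of the 16 characters of mgoomommgommgmgo in place — mg o om om mg om mg mg o om mg mg o mg o om — and concatenate.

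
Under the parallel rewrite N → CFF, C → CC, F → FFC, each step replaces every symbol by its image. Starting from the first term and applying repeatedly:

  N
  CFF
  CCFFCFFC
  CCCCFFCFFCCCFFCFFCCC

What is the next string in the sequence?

Rewriting the 20 symbols of CCCCFFCFFCCCFFCFFCCC one by one yields CC CC CC CC FFC FFC CC FFC FFC CC CC CC FFC FFC CC FFC FFC CC CC CC; concatenated:

CCCCCCCCFFCFFCCCFFCFFCCCCCCCFFCFFCCCFFCFFCCCCCCC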